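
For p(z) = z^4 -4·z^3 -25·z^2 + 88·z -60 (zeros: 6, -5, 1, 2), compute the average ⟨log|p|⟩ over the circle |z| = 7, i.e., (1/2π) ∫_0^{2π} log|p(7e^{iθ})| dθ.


Zeros: -5, 1, 2, 6; r = 7.
Inside |z| < r: -5, 1, 2, 6. Outside (|z| ≥ r): ∅.
p(0) = -60, so log|p(0)| = log(60) = 4.0943.
Apply Jensen: I(r) = log|p(0)| + Σ_k log(r/|z_k|), summed over zeros inside |z| < r.
  log(r/|z_k|) for z_k = 6: log(7/6) = 0.1542
  log(r/|z_k|) for z_k = -5: log(7/5) = 0.3365
  log(r/|z_k|) for z_k = 1: log(7/1) = 1.9459
  log(r/|z_k|) for z_k = 2: log(7/2) = 1.2528
Sum over inside zeros: 3.6893.
I(r) = log|p(0)| + (inside sum) = 4.0943 + 3.6893 = 7.7836.
Closed form (all zeros inside, monic): I(r) = n·log(r) = 4·log(7) = 7.7836. ✓

I(r) ≈ 7.7836.


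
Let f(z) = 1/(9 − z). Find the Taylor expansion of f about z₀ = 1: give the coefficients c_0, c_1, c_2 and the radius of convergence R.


Let w = z − z₀, so z = z₀ + w.
Then 9 − z = 9 − (z₀ + w) = (9 − z₀) − w = 8 − w.
f(z) = 1/(8 − w) = (1/(8)) · 1/(1 − w/(8)) = Σ_{n≥0} w^n / (8)^(n+1).
So c_n = 1/(8)^(n+1):
  c_0 = 1/(8)^1 = 1/8.
  c_1 = 1/(8)^2 = 1/64.
  c_2 = 1/(8)^3 = 1/512.
The series is valid for |w/d| < 1, i.e. |z − z₀| < |d|.
Radius of convergence: R = |9 − z₀| = |8| = 8 (distance from z₀ to the singularity z = 9).

c_0 = 1/8, c_1 = 1/64, c_2 = 1/512; R = 8.


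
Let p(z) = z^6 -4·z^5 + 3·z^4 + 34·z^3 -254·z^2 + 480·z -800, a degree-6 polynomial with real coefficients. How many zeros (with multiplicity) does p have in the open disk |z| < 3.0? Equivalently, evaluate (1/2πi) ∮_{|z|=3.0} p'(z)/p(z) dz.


The zeros of p are: (1 + 3i), (1 - 3i), (1 + 2i), (1 - 2i), 4, -4.
Their magnitudes are: 3.162, 3.162, 2.236, 2.236, 4, 4.
Zeros with |z| < R = 3.0: (1 + 2i), (1 - 2i).
Count = 2.
By the argument principle, (1/2πi) ∮_{|z|=R} p'(z)/p(z) dz equals exactly this count.

Number of zeros inside |z| < 3.0: 2.


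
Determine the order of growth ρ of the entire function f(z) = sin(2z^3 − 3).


Write sin(w) = (e^{iw} ± e^{−iw})/(2 or 2i), so |sin(w)| ≤ e^{|w|}. With w = 2z^3 − 3, |w| ≤ 2r^3 + 3 on |z|=r, giving M(r) ≤ e^{2r^3 + 3} and ρ ≤ 3. For the lower bound, choose z on |z|=r with 2z^3 purely imaginary of modulus 2r^3; then |sin(2z^3 − 3)| grows like e^{2r^3}/2, so ρ ≥ 3. Hence ρ = 3.
Therefore ρ = 3.

Order ρ = 3.


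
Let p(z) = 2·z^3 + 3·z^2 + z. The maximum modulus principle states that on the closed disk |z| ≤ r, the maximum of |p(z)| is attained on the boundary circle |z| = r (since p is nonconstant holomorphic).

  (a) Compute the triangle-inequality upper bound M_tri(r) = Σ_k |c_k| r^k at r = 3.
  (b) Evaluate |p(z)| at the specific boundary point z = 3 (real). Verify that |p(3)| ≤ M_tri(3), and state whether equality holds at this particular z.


Coefficients: c_0 = 0, c_1 = 1, c_2 = 3, c_3 = 2. Radius r = 3.
Part (a). Triangle bound: M_tri(r) = Σ_k |c_k| r^k
  = |0|·3^0 + |1|·3^1 + |3|·3^2 + |2|·3^3
  = 0 + 3 + 27 + 54 = 84.
This bounds M(r) := max_{|z|=r} |p(z)| from above; equality holds iff all terms c_k z^k can be made to align in phase at a single z on |z|=r.
Part (b). At z = 3 (real, on the circle |z| = r):
  p(3) = (0)·3^0 + (1)·3^1 + (3)·3^2 + (2)·3^3 = 84.
  |p(3)| = 84.
Since all nonzero coefficients share the same sign, |p(3)| = 84 = M_tri(3); the triangle bound is attained at z = 3, so in fact M(r) = 84.

M_tri(3) = 84; |p(3)| = 84; equality at z=3: yes.


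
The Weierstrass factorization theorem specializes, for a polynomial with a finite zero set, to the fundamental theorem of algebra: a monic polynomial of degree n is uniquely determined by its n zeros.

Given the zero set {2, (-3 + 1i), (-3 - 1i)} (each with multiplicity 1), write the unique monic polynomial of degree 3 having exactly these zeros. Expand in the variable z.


The polynomial is p(z) = ∏_{α ∈ S} (z − α), where S = {2, (-3 + 1i), (-3 - 1i)}.
Expanding the product yields: p(z) = z^3 + 4·z^2 -2·z -20.
Note conjugate pairs combine to real quadratics: (z − (-3+1i))(z − (-3−1i)) = z² + 6z + 10.
The resulting polynomial has degree 3 and real coefficients as required.

p(z) = z^3 + 4·z^2 -2·z -20.


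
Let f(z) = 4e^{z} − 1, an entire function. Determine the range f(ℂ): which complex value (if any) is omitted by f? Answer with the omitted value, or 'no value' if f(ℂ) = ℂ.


Little Picard bounds the complement of f(ℂ) to at most one point.
e^{z} is never zero on ℂ, so 4·e^{z} takes every value in ℂ ∖ {0}. Adding -1 shifts the range to ℂ ∖ {-1}. Thus f omits exactly the value -1.

Omitted value: -1.


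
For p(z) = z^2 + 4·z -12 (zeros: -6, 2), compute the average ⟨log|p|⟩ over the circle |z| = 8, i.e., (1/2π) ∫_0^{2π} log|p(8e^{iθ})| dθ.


Zeros: -6, 2; r = 8.
Inside |z| < r: -6, 2. Outside (|z| ≥ r): ∅.
p(0) = -12, so log|p(0)| = log(12) = 2.4849.
Apply Jensen: I(r) = log|p(0)| + Σ_k log(r/|z_k|), summed over zeros inside |z| < r.
  log(r/|z_k|) for z_k = -6: log(8/6) = 0.2877
  log(r/|z_k|) for z_k = 2: log(8/2) = 1.3863
Sum over inside zeros: 1.6740.
I(r) = log|p(0)| + (inside sum) = 2.4849 + 1.6740 = 4.1589.
Closed form (all zeros inside, monic): I(r) = n·log(r) = 2·log(8) = 4.1589. ✓

I(r) ≈ 4.1589.


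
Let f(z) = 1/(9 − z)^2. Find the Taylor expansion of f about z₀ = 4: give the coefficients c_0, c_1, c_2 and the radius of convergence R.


Let w = z − z₀, so z = z₀ + w.
Then 9 − z = 9 − (z₀ + w) = (9 − z₀) − w = 5 − w.
f(z) = 1/(5 − w)^2 = (1/(5)^2) · (1 − w/(5))^{−2}.
By the binomial series (1−u)^{−2} = Σ_{n≥0} C(n+1, 1) u^n for |u|<1, with u = w/(5):
  c_n = C(n+1, 1) / (5)^(n+2).
  c_0 = 1/(5)^2 = 1/25.
  c_1 = 2/(5)^3 = 2/125.
  c_2 = 3/(5)^4 = 3/625.
The series is valid for |w/d| < 1, i.e. |z − z₀| < |d|.
Radius of convergence: R = |9 − z₀| = |5| = 5 (distance from z₀ to the singularity z = 9).

c_0 = 1/25, c_1 = 2/125, c_2 = 3/625; R = 5.


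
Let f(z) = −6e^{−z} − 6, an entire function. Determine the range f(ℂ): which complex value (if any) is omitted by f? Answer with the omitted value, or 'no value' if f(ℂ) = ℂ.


Little Picard bounds the complement of f(ℂ) to at most one point.
e^{−z} is never zero on ℂ, so -6·e^{−z} takes every value in ℂ ∖ {0}. Adding -6 shifts the range to ℂ ∖ {-6}. Thus f omits exactly the value -6.

Omitted value: -6.


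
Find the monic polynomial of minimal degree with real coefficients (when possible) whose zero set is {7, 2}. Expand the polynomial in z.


The polynomial is p(z) = ∏_{α ∈ S} (z − α), where S = {7, 2}.
Expanding the product yields: p(z) = z^2 -9·z + 14.
The resulting polynomial has degree 2 and real coefficients as required.

p(z) = z^2 -9·z + 14.


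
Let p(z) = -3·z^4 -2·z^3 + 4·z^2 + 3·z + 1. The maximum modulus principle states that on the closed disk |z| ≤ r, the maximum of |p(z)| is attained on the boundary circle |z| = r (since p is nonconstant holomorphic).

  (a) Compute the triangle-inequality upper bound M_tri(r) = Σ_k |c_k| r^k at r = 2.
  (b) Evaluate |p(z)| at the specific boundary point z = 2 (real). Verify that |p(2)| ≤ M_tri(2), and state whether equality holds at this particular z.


Coefficients: c_0 = 1, c_1 = 3, c_2 = 4, c_3 = -2, c_4 = -3. Radius r = 2.
Part (a). Triangle bound: M_tri(r) = Σ_k |c_k| r^k
  = |1|·2^0 + |3|·2^1 + |4|·2^2 + |-2|·2^3 + |-3|·2^4
  = 1 + 6 + 16 + 16 + 48 = 87.
This bounds M(r) := max_{|z|=r} |p(z)| from above; equality holds iff all terms c_k z^k can be made to align in phase at a single z on |z|=r.
Part (b). At z = 2 (real, on the circle |z| = r):
  p(2) = (1)·2^0 + (3)·2^1 + (4)·2^2 + (-2)·2^3 + (-3)·2^4 = -41.
  |p(2)| = 41.
Check: |p(2)| = 41 ≤ 87 = M_tri(2). ✓ Equality does not hold at z = 2 (the coefficients have mixed signs, so the terms do not all align in phase there).

M_tri(2) = 87; |p(2)| = 41; equality at z=2: no.


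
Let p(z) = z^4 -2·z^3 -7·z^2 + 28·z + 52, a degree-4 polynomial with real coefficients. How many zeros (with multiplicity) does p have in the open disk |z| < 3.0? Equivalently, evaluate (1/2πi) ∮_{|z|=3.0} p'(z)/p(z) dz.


The zeros of p are: -2, (3 + 2i), (3 - 2i), -2.
Their magnitudes are: 2, 3.606, 3.606, 2.
Zeros with |z| < R = 3.0: -2, -2.
Count = 2.
By the argument principle, (1/2πi) ∮_{|z|=R} p'(z)/p(z) dz equals exactly this count.

Number of zeros inside |z| < 3.0: 2.


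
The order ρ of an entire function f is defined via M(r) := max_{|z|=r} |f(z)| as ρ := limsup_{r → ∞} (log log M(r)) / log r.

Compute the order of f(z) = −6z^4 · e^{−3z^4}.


M(r) = max_{|z|=r} |-6|·|z|^4·|e^{−3z^4}| = 6·r^4 · e^{3r^4} (the factors attain their maxima compatibly on |z|=r). Then log M(r) = log 6 + 4·log r + 3r^4, dominated by the last term, so log log M(r) ~ 4·log r. The polynomial factor -6z^4 contributes only a log r term and does not affect the order. ρ = 4.
Therefore ρ = 4.

Order ρ = 4.


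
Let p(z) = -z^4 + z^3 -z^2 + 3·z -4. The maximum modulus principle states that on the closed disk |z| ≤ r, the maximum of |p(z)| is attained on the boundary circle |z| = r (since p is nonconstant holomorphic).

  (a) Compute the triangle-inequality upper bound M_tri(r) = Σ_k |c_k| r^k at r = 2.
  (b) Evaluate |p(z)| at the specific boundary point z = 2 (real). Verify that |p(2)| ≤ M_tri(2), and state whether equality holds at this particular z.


Coefficients: c_0 = -4, c_1 = 3, c_2 = -1, c_3 = 1, c_4 = -1. Radius r = 2.
Part (a). Triangle bound: M_tri(r) = Σ_k |c_k| r^k
  = |-4|·2^0 + |3|·2^1 + |-1|·2^2 + |1|·2^3 + |-1|·2^4
  = 4 + 6 + 4 + 8 + 16 = 38.
This bounds M(r) := max_{|z|=r} |p(z)| from above; equality holds iff all terms c_k z^k can be made to align in phase at a single z on |z|=r.
Part (b). At z = 2 (real, on the circle |z| = r):
  p(2) = (-4)·2^0 + (3)·2^1 + (-1)·2^2 + (1)·2^3 + (-1)·2^4 = -10.
  |p(2)| = 10.
Check: |p(2)| = 10 ≤ 38 = M_tri(2). ✓ Equality does not hold at z = 2 (the coefficients have mixed signs, so the terms do not all align in phase there).

M_tri(2) = 38; |p(2)| = 10; equality at z=2: no.


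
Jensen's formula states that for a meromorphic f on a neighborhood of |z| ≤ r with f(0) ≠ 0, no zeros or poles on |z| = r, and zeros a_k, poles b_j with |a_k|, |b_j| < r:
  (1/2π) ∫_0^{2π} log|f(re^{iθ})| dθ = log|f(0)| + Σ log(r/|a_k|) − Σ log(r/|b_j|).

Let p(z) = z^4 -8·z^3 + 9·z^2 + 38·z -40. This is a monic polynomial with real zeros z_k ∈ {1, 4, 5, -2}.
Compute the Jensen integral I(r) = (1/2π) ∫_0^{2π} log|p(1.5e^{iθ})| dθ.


Zeros: -2, 1, 4, 5; r = 1.5.
Inside |z| < r: 1. Outside (|z| ≥ r): -2, 4, 5.
p(0) = -40, so log|p(0)| = log(40) = 3.6889.
Apply Jensen: I(r) = log|p(0)| + Σ_k log(r/|z_k|), summed over zeros inside |z| < r.
  log(r/|z_k|) for z_k = 1: log(1.5/1) = 0.4055
  Outside zeros (-2, 4, 5) contribute nothing to the Jensen sum.
Sum over inside zeros: 0.4055.
I(r) = log|p(0)| + (inside sum) = 3.6889 + 0.4055 = 4.0943.
Note: since some zeros are outside |z| ≤ r, the simplified n·log(r) form does NOT apply — only the inside zeros contribute.

I(r) ≈ 4.0943.


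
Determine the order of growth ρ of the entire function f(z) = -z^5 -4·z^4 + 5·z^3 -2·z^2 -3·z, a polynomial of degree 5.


|f(z)| ≤ Σ|c_k|·r^k = O(r^5) as r → ∞. Polynomial growth is O(e^{r^ε}) for every ε > 0 (since r^5/e^{r^ε} → 0), so ρ ≤ ε for all ε > 0, i.e. ρ = 0. Every nonconstant polynomial has order 0.
Therefore ρ = 0.

Order ρ = 0.


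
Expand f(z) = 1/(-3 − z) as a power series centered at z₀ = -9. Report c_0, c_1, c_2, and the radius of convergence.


Let w = z − z₀, so z = z₀ + w.
Then -3 − z = -3 − (z₀ + w) = (-3 − z₀) − w = 6 − w.
f(z) = 1/(6 − w) = (1/(6)) · 1/(1 − w/(6)) = Σ_{n≥0} w^n / (6)^(n+1).
So c_n = 1/(6)^(n+1):
  c_0 = 1/(6)^1 = 1/6.
  c_1 = 1/(6)^2 = 1/36.
  c_2 = 1/(6)^3 = 1/216.
The series is valid for |w/d| < 1, i.e. |z − z₀| < |d|.
Radius of convergence: R = |-3 − z₀| = |6| = 6 (distance from z₀ to the singularity z = -3).

c_0 = 1/6, c_1 = 1/36, c_2 = 1/216; R = 6.


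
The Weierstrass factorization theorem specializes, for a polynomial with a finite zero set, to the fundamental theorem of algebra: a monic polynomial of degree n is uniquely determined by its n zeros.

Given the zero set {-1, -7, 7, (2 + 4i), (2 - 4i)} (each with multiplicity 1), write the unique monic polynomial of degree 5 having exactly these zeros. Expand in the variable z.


The polynomial is p(z) = ∏_{α ∈ S} (z − α), where S = {-1, -7, 7, (2 + 4i), (2 - 4i)}.
Expanding the product yields: p(z) = z^5 -3·z^4 -33·z^3 + 167·z^2 -784·z -980.
Note conjugate pairs combine to real quadratics: (z − (2+4i))(z − (2−4i)) = z² − 4z + 20.
The resulting polynomial has degree 5 and real coefficients as required.

p(z) = z^5 -3·z^4 -33·z^3 + 167·z^2 -784·z -980.


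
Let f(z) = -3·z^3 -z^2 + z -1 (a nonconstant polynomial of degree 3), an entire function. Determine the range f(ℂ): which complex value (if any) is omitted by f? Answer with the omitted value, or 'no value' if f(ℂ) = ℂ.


Little Picard bounds the complement of f(ℂ) to at most one point.
For every w ∈ ℂ, the equation p(z) − w = 0 is a nonconstant polynomial in z and hence has at least one root by the fundamental theorem of algebra. So p is surjective onto ℂ, omitting no value.

Omitted value: no value.


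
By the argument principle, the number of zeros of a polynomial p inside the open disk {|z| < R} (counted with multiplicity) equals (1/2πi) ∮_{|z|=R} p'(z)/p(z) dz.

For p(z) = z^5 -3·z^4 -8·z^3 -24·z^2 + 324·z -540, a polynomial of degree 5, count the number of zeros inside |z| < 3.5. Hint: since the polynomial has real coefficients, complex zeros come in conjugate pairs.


The zeros of p are: 3, (-3 + 3i), (-3 - 3i), (3 + 1i), (3 - 1i).
Their magnitudes are: 3, 4.243, 4.243, 3.162, 3.162.
Zeros with |z| < R = 3.5: 3, (3 + 1i), (3 - 1i).
Count = 3.
By the argument principle, (1/2πi) ∮_{|z|=R} p'(z)/p(z) dz equals exactly this count.

Number of zeros inside |z| < 3.5: 3.


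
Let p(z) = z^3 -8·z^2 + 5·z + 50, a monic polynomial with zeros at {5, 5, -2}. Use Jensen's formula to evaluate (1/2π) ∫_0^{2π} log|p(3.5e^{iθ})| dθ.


Zeros: -2, 5, 5; r = 3.5.
Inside |z| < r: -2. Outside (|z| ≥ r): 5, 5.
p(0) = 50, so log|p(0)| = log(50) = 3.9120.
Apply Jensen: I(r) = log|p(0)| + Σ_k log(r/|z_k|), summed over zeros inside |z| < r.
  log(r/|z_k|) for z_k = -2: log(3.5/2) = 0.5596
  Outside zeros (5, 5) contribute nothing to the Jensen sum.
Sum over inside zeros: 0.5596.
I(r) = log|p(0)| + (inside sum) = 3.9120 + 0.5596 = 4.4716.
Note: since some zeros are outside |z| ≤ r, the simplified n·log(r) form does NOT apply — only the inside zeros contribute.

I(r) ≈ 4.4716.


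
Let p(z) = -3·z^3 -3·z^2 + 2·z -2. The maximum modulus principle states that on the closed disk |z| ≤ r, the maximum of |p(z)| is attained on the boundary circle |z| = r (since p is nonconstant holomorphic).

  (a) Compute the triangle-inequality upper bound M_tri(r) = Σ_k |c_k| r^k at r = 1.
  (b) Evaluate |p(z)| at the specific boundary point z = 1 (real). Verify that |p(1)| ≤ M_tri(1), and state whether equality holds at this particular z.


Coefficients: c_0 = -2, c_1 = 2, c_2 = -3, c_3 = -3. Radius r = 1.
Part (a). Triangle bound: M_tri(r) = Σ_k |c_k| r^k
  = |-2|·1^0 + |2|·1^1 + |-3|·1^2 + |-3|·1^3
  = 2 + 2 + 3 + 3 = 10.
This bounds M(r) := max_{|z|=r} |p(z)| from above; equality holds iff all terms c_k z^k can be made to align in phase at a single z on |z|=r.
Part (b). At z = 1 (real, on the circle |z| = r):
  p(1) = (-2)·1^0 + (2)·1^1 + (-3)·1^2 + (-3)·1^3 = -6.
  |p(1)| = 6.
Check: |p(1)| = 6 ≤ 10 = M_tri(1). ✓ Equality does not hold at z = 1 (the coefficients have mixed signs, so the terms do not all align in phase there).

M_tri(1) = 10; |p(1)| = 6; equality at z=1: no.


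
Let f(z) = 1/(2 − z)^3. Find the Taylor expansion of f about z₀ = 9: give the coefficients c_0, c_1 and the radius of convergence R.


Let w = z − z₀, so z = z₀ + w.
Then 2 − z = 2 − (z₀ + w) = (2 − z₀) − w = -7 − w.
f(z) = 1/(-7 − w)^3 = (1/(-7)^3) · (1 − w/(-7))^{−3}.
By the binomial series (1−u)^{−3} = Σ_{n≥0} C(n+2, 2) u^n for |u|<1, with u = w/(-7):
  c_n = C(n+2, 2) / (-7)^(n+3).
  c_0 = 1/(-7)^3 = -1/343.
  c_1 = 3/(-7)^4 = 3/2401.
The series is valid for |w/d| < 1, i.e. |z − z₀| < |d|.
Radius of convergence: R = |2 − z₀| = |-7| = 7 (distance from z₀ to the singularity z = 2).

c_0 = -1/343, c_1 = 3/2401; R = 7.


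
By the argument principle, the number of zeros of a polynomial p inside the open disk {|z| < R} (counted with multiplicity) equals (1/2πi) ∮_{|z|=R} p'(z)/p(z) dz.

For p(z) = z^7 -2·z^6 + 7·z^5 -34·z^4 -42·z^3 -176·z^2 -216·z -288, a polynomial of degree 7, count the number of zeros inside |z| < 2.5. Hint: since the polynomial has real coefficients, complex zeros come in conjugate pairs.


The zeros of p are: (0 + 3i), (0 - 3i), 4, (-1 + 1i), (-1 - 1i), (0 + 2i), (0 - 2i).
Their magnitudes are: 3, 3, 4, 1.414, 1.414, 2, 2.
Zeros with |z| < R = 2.5: (-1 + 1i), (-1 - 1i), (0 + 2i), (0 - 2i).
Count = 4.
By the argument principle, (1/2πi) ∮_{|z|=R} p'(z)/p(z) dz equals exactly this count.

Number of zeros inside |z| < 2.5: 4.


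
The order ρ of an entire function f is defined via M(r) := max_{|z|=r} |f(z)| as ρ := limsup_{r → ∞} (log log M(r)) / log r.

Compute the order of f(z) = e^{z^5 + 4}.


|e^{z^5 + 4}| = e^{Re(1·z^5) + 4} ≤ e^{1|z|^5 + 4} = e^{1r^5 + 4} on |z| = r, so ρ ≤ 5. Choosing z on |z|=r so that 1·z^5 is real positive (always possible by picking arg z appropriately) gives |f(z)| = e^{1r^5 + 4}, matching the bound. The additive constant 4 does not affect log log M(r) ~ 5·log r. Hence ρ = 5.
Therefore ρ = 5.

Order ρ = 5.


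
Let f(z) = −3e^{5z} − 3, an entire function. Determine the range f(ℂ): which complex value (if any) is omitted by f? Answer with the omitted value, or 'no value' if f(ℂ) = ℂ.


Little Picard bounds the complement of f(ℂ) to at most one point.
e^{5z} is never zero on ℂ, so -3·e^{5z} takes every value in ℂ ∖ {0}. Adding -3 shifts the range to ℂ ∖ {-3}. Thus f omits exactly the value -3.

Omitted value: -3.


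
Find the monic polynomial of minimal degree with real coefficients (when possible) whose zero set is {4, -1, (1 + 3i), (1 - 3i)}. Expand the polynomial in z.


The polynomial is p(z) = ∏_{α ∈ S} (z − α), where S = {4, -1, (1 + 3i), (1 - 3i)}.
Expanding the product yields: p(z) = z^4 -5·z^3 + 12·z^2 -22·z -40.
Note conjugate pairs combine to real quadratics: (z − (1+3i))(z − (1−3i)) = z² − 2z + 10.
The resulting polynomial has degree 4 and real coefficients as required.

p(z) = z^4 -5·z^3 + 12·z^2 -22·z -40.


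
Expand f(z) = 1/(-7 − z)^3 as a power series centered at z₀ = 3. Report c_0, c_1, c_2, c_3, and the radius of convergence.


Let w = z − z₀, so z = z₀ + w.
Then -7 − z = -7 − (z₀ + w) = (-7 − z₀) − w = -10 − w.
f(z) = 1/(-10 − w)^3 = (1/(-10)^3) · (1 − w/(-10))^{−3}.
By the binomial series (1−u)^{−3} = Σ_{n≥0} C(n+2, 2) u^n for |u|<1, with u = w/(-10):
  c_n = C(n+2, 2) / (-10)^(n+3).
  c_0 = 1/(-10)^3 = -1/1000.
  c_1 = 3/(-10)^4 = 3/10000.
  c_2 = 6/(-10)^5 = -3/50000.
  c_3 = 10/(-10)^6 = 1/100000.
The series is valid for |w/d| < 1, i.e. |z − z₀| < |d|.
Radius of convergence: R = |-7 − z₀| = |-10| = 10 (distance from z₀ to the singularity z = -7).

c_0 = -1/1000, c_1 = 3/10000, c_2 = -3/50000, c_3 = 1/100000; R = 10.


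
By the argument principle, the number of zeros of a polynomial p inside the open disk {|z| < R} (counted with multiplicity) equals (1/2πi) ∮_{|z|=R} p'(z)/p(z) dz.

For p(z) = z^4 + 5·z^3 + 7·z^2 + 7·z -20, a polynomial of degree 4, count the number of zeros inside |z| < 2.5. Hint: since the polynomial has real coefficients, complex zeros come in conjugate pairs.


The zeros of p are: 1, (-1 + 2i), (-1 - 2i), -4.
Their magnitudes are: 1, 2.236, 2.236, 4.
Zeros with |z| < R = 2.5: 1, (-1 + 2i), (-1 - 2i).
Count = 3.
By the argument principle, (1/2πi) ∮_{|z|=R} p'(z)/p(z) dz equals exactly this count.

Number of zeros inside |z| < 2.5: 3.


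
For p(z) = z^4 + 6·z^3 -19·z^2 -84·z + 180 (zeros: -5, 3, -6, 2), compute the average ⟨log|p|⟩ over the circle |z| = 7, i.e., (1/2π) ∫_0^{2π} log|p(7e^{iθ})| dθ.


Zeros: -6, -5, 2, 3; r = 7.
Inside |z| < r: -6, -5, 2, 3. Outside (|z| ≥ r): ∅.
p(0) = 180, so log|p(0)| = log(180) = 5.1930.
Apply Jensen: I(r) = log|p(0)| + Σ_k log(r/|z_k|), summed over zeros inside |z| < r.
  log(r/|z_k|) for z_k = -5: log(7/5) = 0.3365
  log(r/|z_k|) for z_k = 3: log(7/3) = 0.8473
  log(r/|z_k|) for z_k = -6: log(7/6) = 0.1542
  log(r/|z_k|) for z_k = 2: log(7/2) = 1.2528
Sum over inside zeros: 2.5907.
I(r) = log|p(0)| + (inside sum) = 5.1930 + 2.5907 = 7.7836.
Closed form (all zeros inside, monic): I(r) = n·log(r) = 4·log(7) = 7.7836. ✓

I(r) ≈ 7.7836.


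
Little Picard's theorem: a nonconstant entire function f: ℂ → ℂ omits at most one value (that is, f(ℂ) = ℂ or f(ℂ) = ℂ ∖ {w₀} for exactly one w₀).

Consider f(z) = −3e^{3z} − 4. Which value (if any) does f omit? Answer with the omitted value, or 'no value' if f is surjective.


Little Picard bounds the complement of f(ℂ) to at most one point.
e^{3z} is never zero on ℂ, so -3·e^{3z} takes every value in ℂ ∖ {0}. Adding -4 shifts the range to ℂ ∖ {-4}. Thus f omits exactly the value -4.

Omitted value: -4.


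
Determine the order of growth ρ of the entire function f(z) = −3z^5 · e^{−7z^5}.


M(r) = max_{|z|=r} |-3|·|z|^5·|e^{−7z^5}| = 3·r^5 · e^{7r^5} (the factors attain their maxima compatibly on |z|=r). Then log M(r) = log 3 + 5·log r + 7r^5, dominated by the last term, so log log M(r) ~ 5·log r. The polynomial factor -3z^5 contributes only a log r term and does not affect the order. ρ = 5.
Therefore ρ = 5.

Order ρ = 5.


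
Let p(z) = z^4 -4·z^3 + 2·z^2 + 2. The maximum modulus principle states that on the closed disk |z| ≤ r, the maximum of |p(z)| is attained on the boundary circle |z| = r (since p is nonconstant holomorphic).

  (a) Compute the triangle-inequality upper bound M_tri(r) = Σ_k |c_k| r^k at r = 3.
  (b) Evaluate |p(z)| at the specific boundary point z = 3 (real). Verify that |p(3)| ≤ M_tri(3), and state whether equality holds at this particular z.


Coefficients: c_0 = 2, c_1 = 0, c_2 = 2, c_3 = -4, c_4 = 1. Radius r = 3.
Part (a). Triangle bound: M_tri(r) = Σ_k |c_k| r^k
  = |2|·3^0 + |0|·3^1 + |2|·3^2 + |-4|·3^3 + |1|·3^4
  = 2 + 0 + 18 + 108 + 81 = 209.
This bounds M(r) := max_{|z|=r} |p(z)| from above; equality holds iff all terms c_k z^k can be made to align in phase at a single z on |z|=r.
Part (b). At z = 3 (real, on the circle |z| = r):
  p(3) = (2)·3^0 + (0)·3^1 + (2)·3^2 + (-4)·3^3 + (1)·3^4 = -7.
  |p(3)| = 7.
Check: |p(3)| = 7 ≤ 209 = M_tri(3). ✓ Equality does not hold at z = 3 (the coefficients have mixed signs, so the terms do not all align in phase there).

M_tri(3) = 209; |p(3)| = 7; equality at z=3: no.


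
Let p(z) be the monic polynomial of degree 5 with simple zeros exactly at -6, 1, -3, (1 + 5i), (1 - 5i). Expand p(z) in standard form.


The polynomial is p(z) = ∏_{α ∈ S} (z − α), where S = {-6, 1, -3, (1 + 5i), (1 - 5i)}.
Expanding the product yields: p(z) = z^5 + 6·z^4 + 19·z^3 + 172·z^2 + 270·z -468.
Note conjugate pairs combine to real quadratics: (z − (1+5i))(z − (1−5i)) = z² − 2z + 26.
The resulting polynomial has degree 5 and real coefficients as required.

p(z) = z^5 + 6·z^4 + 19·z^3 + 172·z^2 + 270·z -468.


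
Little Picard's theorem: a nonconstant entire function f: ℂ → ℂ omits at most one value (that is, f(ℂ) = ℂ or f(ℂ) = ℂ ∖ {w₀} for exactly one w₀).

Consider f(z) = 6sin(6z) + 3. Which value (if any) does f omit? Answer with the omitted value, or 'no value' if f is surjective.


Little Picard bounds the complement of f(ℂ) to at most one point.
sin is entire and surjective onto ℂ: for every w ∈ ℂ, sin(ζ) = w has a solution ζ ∈ ℂ (e.g., via the complex inverse arcsin). With ζ = 6z this gives z = ζ/(6). Then 6·sin(6z) takes every value in 6·ℂ = ℂ, and adding 3 is a bijection of ℂ. So f is surjective and omits no value. (Note: only on the real line is sin bounded by [−1, 1].)

Omitted value: no value.


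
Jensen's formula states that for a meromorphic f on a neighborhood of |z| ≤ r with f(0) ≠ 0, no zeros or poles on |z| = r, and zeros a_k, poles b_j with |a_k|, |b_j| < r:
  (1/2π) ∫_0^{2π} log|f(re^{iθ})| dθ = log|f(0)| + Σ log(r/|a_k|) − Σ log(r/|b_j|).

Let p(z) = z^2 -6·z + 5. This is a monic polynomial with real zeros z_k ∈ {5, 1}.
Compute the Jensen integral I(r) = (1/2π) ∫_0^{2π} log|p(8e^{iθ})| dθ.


Zeros: 1, 5; r = 8.
Inside |z| < r: 1, 5. Outside (|z| ≥ r): ∅.
p(0) = 5, so log|p(0)| = log(5) = 1.6094.
Apply Jensen: I(r) = log|p(0)| + Σ_k log(r/|z_k|), summed over zeros inside |z| < r.
  log(r/|z_k|) for z_k = 5: log(8/5) = 0.4700
  log(r/|z_k|) for z_k = 1: log(8/1) = 2.0794
Sum over inside zeros: 2.5494.
I(r) = log|p(0)| + (inside sum) = 1.6094 + 2.5494 = 4.1589.
Closed form (all zeros inside, monic): I(r) = n·log(r) = 2·log(8) = 4.1589. ✓

I(r) ≈ 4.1589.


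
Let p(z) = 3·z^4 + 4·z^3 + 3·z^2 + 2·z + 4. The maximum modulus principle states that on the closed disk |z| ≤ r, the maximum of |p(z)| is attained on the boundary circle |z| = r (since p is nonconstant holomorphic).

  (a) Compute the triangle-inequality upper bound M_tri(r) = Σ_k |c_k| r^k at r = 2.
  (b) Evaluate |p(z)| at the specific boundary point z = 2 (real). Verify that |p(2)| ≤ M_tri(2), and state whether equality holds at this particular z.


Coefficients: c_0 = 4, c_1 = 2, c_2 = 3, c_3 = 4, c_4 = 3. Radius r = 2.
Part (a). Triangle bound: M_tri(r) = Σ_k |c_k| r^k
  = |4|·2^0 + |2|·2^1 + |3|·2^2 + |4|·2^3 + |3|·2^4
  = 4 + 4 + 12 + 32 + 48 = 100.
This bounds M(r) := max_{|z|=r} |p(z)| from above; equality holds iff all terms c_k z^k can be made to align in phase at a single z on |z|=r.
Part (b). At z = 2 (real, on the circle |z| = r):
  p(2) = (4)·2^0 + (2)·2^1 + (3)·2^2 + (4)·2^3 + (3)·2^4 = 100.
  |p(2)| = 100.
Since all nonzero coefficients share the same sign, |p(2)| = 100 = M_tri(2); the triangle bound is attained at z = 2, so in fact M(r) = 100.

M_tri(2) = 100; |p(2)| = 100; equality at z=2: yes.


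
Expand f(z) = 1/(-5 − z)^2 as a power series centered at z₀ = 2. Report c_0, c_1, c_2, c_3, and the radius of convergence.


Let w = z − z₀, so z = z₀ + w.
Then -5 − z = -5 − (z₀ + w) = (-5 − z₀) − w = -7 − w.
f(z) = 1/(-7 − w)^2 = (1/(-7)^2) · (1 − w/(-7))^{−2}.
By the binomial series (1−u)^{−2} = Σ_{n≥0} C(n+1, 1) u^n for |u|<1, with u = w/(-7):
  c_n = C(n+1, 1) / (-7)^(n+2).
  c_0 = 1/(-7)^2 = 1/49.
  c_1 = 2/(-7)^3 = -2/343.
  c_2 = 3/(-7)^4 = 3/2401.
  c_3 = 4/(-7)^5 = -4/16807.
The series is valid for |w/d| < 1, i.e. |z − z₀| < |d|.
Radius of convergence: R = |-5 − z₀| = |-7| = 7 (distance from z₀ to the singularity z = -5).

c_0 = 1/49, c_1 = -2/343, c_2 = 3/2401, c_3 = -4/16807; R = 7.


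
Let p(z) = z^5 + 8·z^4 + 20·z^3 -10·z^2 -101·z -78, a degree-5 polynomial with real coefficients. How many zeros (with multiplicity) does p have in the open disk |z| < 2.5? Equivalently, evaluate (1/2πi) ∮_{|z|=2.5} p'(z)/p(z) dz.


The zeros of p are: (-3 + 2i), (-3 - 2i), -1, -3, 2.
Their magnitudes are: 3.606, 3.606, 1, 3, 2.
Zeros with |z| < R = 2.5: -1, 2.
Count = 2.
By the argument principle, (1/2πi) ∮_{|z|=R} p'(z)/p(z) dz equals exactly this count.

Number of zeros inside |z| < 2.5: 2.


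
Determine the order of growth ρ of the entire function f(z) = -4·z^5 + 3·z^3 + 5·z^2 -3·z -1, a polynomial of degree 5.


|f(z)| ≤ Σ|c_k|·r^k = O(r^5) as r → ∞. Polynomial growth is O(e^{r^ε}) for every ε > 0 (since r^5/e^{r^ε} → 0), so ρ ≤ ε for all ε > 0, i.e. ρ = 0. Every nonconstant polynomial has order 0.
Therefore ρ = 0.

Order ρ = 0.


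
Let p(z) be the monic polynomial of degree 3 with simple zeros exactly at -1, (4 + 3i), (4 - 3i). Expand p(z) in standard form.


The polynomial is p(z) = ∏_{α ∈ S} (z − α), where S = {-1, (4 + 3i), (4 - 3i)}.
Expanding the product yields: p(z) = z^3 -7·z^2 + 17·z + 25.
Note conjugate pairs combine to real quadratics: (z − (4+3i))(z − (4−3i)) = z² − 8z + 25.
The resulting polynomial has degree 3 and real coefficients as required.

p(z) = z^3 -7·z^2 + 17·z + 25.


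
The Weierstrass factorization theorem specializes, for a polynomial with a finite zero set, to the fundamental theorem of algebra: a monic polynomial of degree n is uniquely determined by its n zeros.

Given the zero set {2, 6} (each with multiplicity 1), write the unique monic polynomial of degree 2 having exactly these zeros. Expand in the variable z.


The polynomial is p(z) = ∏_{α ∈ S} (z − α), where S = {2, 6}.
Expanding the product yields: p(z) = z^2 -8·z + 12.
The resulting polynomial has degree 2 and real coefficients as required.

p(z) = z^2 -8·z + 12.


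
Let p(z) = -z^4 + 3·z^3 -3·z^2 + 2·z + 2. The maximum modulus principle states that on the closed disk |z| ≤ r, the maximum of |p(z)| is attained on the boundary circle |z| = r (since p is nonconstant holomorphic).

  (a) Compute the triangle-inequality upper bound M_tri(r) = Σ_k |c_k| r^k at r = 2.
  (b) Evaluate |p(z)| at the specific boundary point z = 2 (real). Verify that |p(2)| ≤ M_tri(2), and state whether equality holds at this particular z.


Coefficients: c_0 = 2, c_1 = 2, c_2 = -3, c_3 = 3, c_4 = -1. Radius r = 2.
Part (a). Triangle bound: M_tri(r) = Σ_k |c_k| r^k
  = |2|·2^0 + |2|·2^1 + |-3|·2^2 + |3|·2^3 + |-1|·2^4
  = 2 + 4 + 12 + 24 + 16 = 58.
This bounds M(r) := max_{|z|=r} |p(z)| from above; equality holds iff all terms c_k z^k can be made to align in phase at a single z on |z|=r.
Part (b). At z = 2 (real, on the circle |z| = r):
  p(2) = (2)·2^0 + (2)·2^1 + (-3)·2^2 + (3)·2^3 + (-1)·2^4 = 2.
  |p(2)| = 2.
Check: |p(2)| = 2 ≤ 58 = M_tri(2). ✓ Equality does not hold at z = 2 (the coefficients have mixed signs, so the terms do not all align in phase there).

M_tri(2) = 58; |p(2)| = 2; equality at z=2: no.


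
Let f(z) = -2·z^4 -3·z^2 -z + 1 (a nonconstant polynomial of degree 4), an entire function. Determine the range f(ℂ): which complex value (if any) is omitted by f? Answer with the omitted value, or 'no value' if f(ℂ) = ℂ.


Little Picard bounds the complement of f(ℂ) to at most one point.
For every w ∈ ℂ, the equation p(z) − w = 0 is a nonconstant polynomial in z and hence has at least one root by the fundamental theorem of algebra. So p is surjective onto ℂ, omitting no value.

Omitted value: no value.


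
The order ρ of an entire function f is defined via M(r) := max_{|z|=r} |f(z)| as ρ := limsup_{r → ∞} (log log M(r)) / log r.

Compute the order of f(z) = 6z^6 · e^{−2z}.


M(r) = max_{|z|=r} |6|·|z|^6·|e^{−2z}| = 6·r^6 · e^{2r^1} (the factors attain their maxima compatibly on |z|=r). Then log M(r) = log 6 + 6·log r + 2r^1, dominated by the last term, so log log M(r) ~ 1·log r. The polynomial factor 6z^6 contributes only a log r term and does not affect the order. ρ = 1.
Therefore ρ = 1.

Order ρ = 1.


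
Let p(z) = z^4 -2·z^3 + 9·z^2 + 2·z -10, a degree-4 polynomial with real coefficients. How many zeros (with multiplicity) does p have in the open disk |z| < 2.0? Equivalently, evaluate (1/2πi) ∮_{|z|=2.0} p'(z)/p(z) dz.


The zeros of p are: 1, -1, (1 + 3i), (1 - 3i).
Their magnitudes are: 1, 1, 3.162, 3.162.
Zeros with |z| < R = 2.0: 1, -1.
Count = 2.
By the argument principle, (1/2πi) ∮_{|z|=R} p'(z)/p(z) dz equals exactly this count.

Number of zeros inside |z| < 2.0: 2.


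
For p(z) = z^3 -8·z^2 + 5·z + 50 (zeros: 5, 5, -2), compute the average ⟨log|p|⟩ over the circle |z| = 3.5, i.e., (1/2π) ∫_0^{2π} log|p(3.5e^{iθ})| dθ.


Zeros: -2, 5, 5; r = 3.5.
Inside |z| < r: -2. Outside (|z| ≥ r): 5, 5.
p(0) = 50, so log|p(0)| = log(50) = 3.9120.
Apply Jensen: I(r) = log|p(0)| + Σ_k log(r/|z_k|), summed over zeros inside |z| < r.
  log(r/|z_k|) for z_k = -2: log(3.5/2) = 0.5596
  Outside zeros (5, 5) contribute nothing to the Jensen sum.
Sum over inside zeros: 0.5596.
I(r) = log|p(0)| + (inside sum) = 3.9120 + 0.5596 = 4.4716.
Note: since some zeros are outside |z| ≤ r, the simplified n·log(r) form does NOT apply — only the inside zeros contribute.

I(r) ≈ 4.4716.


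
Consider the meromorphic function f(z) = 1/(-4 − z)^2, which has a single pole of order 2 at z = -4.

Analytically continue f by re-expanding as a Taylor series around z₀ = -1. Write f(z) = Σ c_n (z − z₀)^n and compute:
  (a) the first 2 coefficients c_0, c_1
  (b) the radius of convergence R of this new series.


Let w = z − z₀, so z = z₀ + w.
Then -4 − z = -4 − (z₀ + w) = (-4 − z₀) − w = -3 − w.
f(z) = 1/(-3 − w)^2 = (1/(-3)^2) · (1 − w/(-3))^{−2}.
By the binomial series (1−u)^{−2} = Σ_{n≥0} C(n+1, 1) u^n for |u|<1, with u = w/(-3):
  c_n = C(n+1, 1) / (-3)^(n+2).
  c_0 = 1/(-3)^2 = 1/9.
  c_1 = 2/(-3)^3 = -2/27.
The series is valid for |w/d| < 1, i.e. |z − z₀| < |d|.
Radius of convergence: R = |-4 − z₀| = |-3| = 3 (distance from z₀ to the singularity z = -4).

c_0 = 1/9, c_1 = -2/27; R = 3.


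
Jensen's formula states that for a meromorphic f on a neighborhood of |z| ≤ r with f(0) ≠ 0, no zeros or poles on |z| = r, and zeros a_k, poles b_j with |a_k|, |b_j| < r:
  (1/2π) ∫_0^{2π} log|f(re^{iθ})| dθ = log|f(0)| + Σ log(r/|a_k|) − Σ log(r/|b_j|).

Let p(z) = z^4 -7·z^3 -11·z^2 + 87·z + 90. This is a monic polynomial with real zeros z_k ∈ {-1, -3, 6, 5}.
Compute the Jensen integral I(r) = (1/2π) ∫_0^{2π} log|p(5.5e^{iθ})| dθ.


Zeros: -3, -1, 5, 6; r = 5.5.
Inside |z| < r: -3, -1, 5. Outside (|z| ≥ r): 6.
p(0) = 90, so log|p(0)| = log(90) = 4.4998.
Apply Jensen: I(r) = log|p(0)| + Σ_k log(r/|z_k|), summed over zeros inside |z| < r.
  log(r/|z_k|) for z_k = -1: log(5.5/1) = 1.7047
  log(r/|z_k|) for z_k = -3: log(5.5/3) = 0.6061
  log(r/|z_k|) for z_k = 5: log(5.5/5) = 0.0953
  Outside zeros (6) contribute nothing to the Jensen sum.
Sum over inside zeros: 2.4062.
I(r) = log|p(0)| + (inside sum) = 4.4998 + 2.4062 = 6.9060.
Note: since some zeros are outside |z| ≤ r, the simplified n·log(r) form does NOT apply — only the inside zeros contribute.

I(r) ≈ 6.9060.


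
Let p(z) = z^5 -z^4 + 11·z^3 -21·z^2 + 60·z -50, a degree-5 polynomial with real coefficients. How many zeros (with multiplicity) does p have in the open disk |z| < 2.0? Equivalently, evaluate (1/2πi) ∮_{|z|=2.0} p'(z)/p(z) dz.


The zeros of p are: (1 + 2i), (1 - 2i), 1, (-1 + 3i), (-1 - 3i).
Their magnitudes are: 2.236, 2.236, 1, 3.162, 3.162.
Zeros with |z| < R = 2.0: 1.
Count = 1.
By the argument principle, (1/2πi) ∮_{|z|=R} p'(z)/p(z) dz equals exactly this count.

Number of zeros inside |z| < 2.0: 1.


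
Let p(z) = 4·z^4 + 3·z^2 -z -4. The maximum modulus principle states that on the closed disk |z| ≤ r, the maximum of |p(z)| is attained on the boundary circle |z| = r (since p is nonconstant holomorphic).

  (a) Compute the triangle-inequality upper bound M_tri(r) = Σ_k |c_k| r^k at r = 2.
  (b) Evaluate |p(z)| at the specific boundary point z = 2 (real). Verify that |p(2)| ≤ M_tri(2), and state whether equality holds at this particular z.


Coefficients: c_0 = -4, c_1 = -1, c_2 = 3, c_3 = 0, c_4 = 4. Radius r = 2.
Part (a). Triangle bound: M_tri(r) = Σ_k |c_k| r^k
  = |-4|·2^0 + |-1|·2^1 + |3|·2^2 + |0|·2^3 + |4|·2^4
  = 4 + 2 + 12 + 0 + 64 = 82.
This bounds M(r) := max_{|z|=r} |p(z)| from above; equality holds iff all terms c_k z^k can be made to align in phase at a single z on |z|=r.
Part (b). At z = 2 (real, on the circle |z| = r):
  p(2) = (-4)·2^0 + (-1)·2^1 + (3)·2^2 + (0)·2^3 + (4)·2^4 = 70.
  |p(2)| = 70.
Check: |p(2)| = 70 ≤ 82 = M_tri(2). ✓ Equality does not hold at z = 2 (the coefficients have mixed signs, so the terms do not all align in phase there).

M_tri(2) = 82; |p(2)| = 70; equality at z=2: no.


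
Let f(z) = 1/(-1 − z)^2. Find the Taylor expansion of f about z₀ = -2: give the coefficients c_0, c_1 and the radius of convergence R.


Let w = z − z₀, so z = z₀ + w.
Then -1 − z = -1 − (z₀ + w) = (-1 − z₀) − w = 1 − w.
f(z) = 1/(1 − w)^2 = (1/(1)^2) · (1 − w/(1))^{−2}.
By the binomial series (1−u)^{−2} = Σ_{n≥0} C(n+1, 1) u^n for |u|<1, with u = w/(1):
  c_n = C(n+1, 1) / (1)^(n+2).
  c_0 = 1/(1)^2 = 1.
  c_1 = 2/(1)^3 = 2.
The series is valid for |w/d| < 1, i.e. |z − z₀| < |d|.
Radius of convergence: R = |-1 − z₀| = |1| = 1 (distance from z₀ to the singularity z = -1).

c_0 = 1, c_1 = 2; R = 1.


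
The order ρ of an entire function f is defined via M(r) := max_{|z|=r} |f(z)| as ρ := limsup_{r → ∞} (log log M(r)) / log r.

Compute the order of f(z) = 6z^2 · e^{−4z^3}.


M(r) = max_{|z|=r} |6|·|z|^2·|e^{−4z^3}| = 6·r^2 · e^{4r^3} (the factors attain their maxima compatibly on |z|=r). Then log M(r) = log 6 + 2·log r + 4r^3, dominated by the last term, so log log M(r) ~ 3·log r. The polynomial factor 6z^2 contributes only a log r term and does not affect the order. ρ = 3.
Therefore ρ = 3.

Order ρ = 3.


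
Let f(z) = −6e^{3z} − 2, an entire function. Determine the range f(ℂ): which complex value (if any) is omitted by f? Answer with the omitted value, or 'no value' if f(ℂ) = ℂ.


Little Picard bounds the complement of f(ℂ) to at most one point.
e^{3z} is never zero on ℂ, so -6·e^{3z} takes every value in ℂ ∖ {0}. Adding -2 shifts the range to ℂ ∖ {-2}. Thus f omits exactly the value -2.

Omitted value: -2.


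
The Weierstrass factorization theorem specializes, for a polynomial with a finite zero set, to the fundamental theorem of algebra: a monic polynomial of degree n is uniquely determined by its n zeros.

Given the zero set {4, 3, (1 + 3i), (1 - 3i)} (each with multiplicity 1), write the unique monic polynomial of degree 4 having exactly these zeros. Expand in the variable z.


The polynomial is p(z) = ∏_{α ∈ S} (z − α), where S = {4, 3, (1 + 3i), (1 - 3i)}.
Expanding the product yields: p(z) = z^4 -9·z^3 + 36·z^2 -94·z + 120.
Note conjugate pairs combine to real quadratics: (z − (1+3i))(z − (1−3i)) = z² − 2z + 10.
The resulting polynomial has degree 4 and real coefficients as required.

p(z) = z^4 -9·z^3 + 36·z^2 -94·z + 120.


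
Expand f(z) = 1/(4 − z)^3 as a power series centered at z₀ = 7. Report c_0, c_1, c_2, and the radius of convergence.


Let w = z − z₀, so z = z₀ + w.
Then 4 − z = 4 − (z₀ + w) = (4 − z₀) − w = -3 − w.
f(z) = 1/(-3 − w)^3 = (1/(-3)^3) · (1 − w/(-3))^{−3}.
By the binomial series (1−u)^{−3} = Σ_{n≥0} C(n+2, 2) u^n for |u|<1, with u = w/(-3):
  c_n = C(n+2, 2) / (-3)^(n+3).
  c_0 = 1/(-3)^3 = -1/27.
  c_1 = 3/(-3)^4 = 1/27.
  c_2 = 6/(-3)^5 = -2/81.
The series is valid for |w/d| < 1, i.e. |z − z₀| < |d|.
Radius of convergence: R = |4 − z₀| = |-3| = 3 (distance from z₀ to the singularity z = 4).

c_0 = -1/27, c_1 = 1/27, c_2 = -2/81; R = 3.


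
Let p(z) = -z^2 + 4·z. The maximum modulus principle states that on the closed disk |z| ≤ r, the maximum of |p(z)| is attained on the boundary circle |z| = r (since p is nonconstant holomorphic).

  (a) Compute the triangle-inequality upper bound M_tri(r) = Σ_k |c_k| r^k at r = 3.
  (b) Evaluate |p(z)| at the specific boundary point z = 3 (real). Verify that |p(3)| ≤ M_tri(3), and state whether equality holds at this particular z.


Coefficients: c_0 = 0, c_1 = 4, c_2 = -1. Radius r = 3.
Part (a). Triangle bound: M_tri(r) = Σ_k |c_k| r^k
  = |0|·3^0 + |4|·3^1 + |-1|·3^2
  = 0 + 12 + 9 = 21.
This bounds M(r) := max_{|z|=r} |p(z)| from above; equality holds iff all terms c_k z^k can be made to align in phase at a single z on |z|=r.
Part (b). At z = 3 (real, on the circle |z| = r):
  p(3) = (0)·3^0 + (4)·3^1 + (-1)·3^2 = 3.
  |p(3)| = 3.
Check: |p(3)| = 3 ≤ 21 = M_tri(3). ✓ Equality does not hold at z = 3 (the coefficients have mixed signs, so the terms do not all align in phase there).

M_tri(3) = 21; |p(3)| = 3; equality at z=3: no.
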